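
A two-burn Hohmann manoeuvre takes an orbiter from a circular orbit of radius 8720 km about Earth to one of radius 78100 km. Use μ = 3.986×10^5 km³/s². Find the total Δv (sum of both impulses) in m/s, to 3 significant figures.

Semi-major axis of the transfer orbit: a_t = (8720 + 78100)/2 = 43410 km.
At r₁ the circular-orbit speed is v₁ = √(μ/r₁) = 6.7610 km/s.
On the transfer ellipse at r₁, vis-viva gives v_p = √[μ(2/r₁ − 1/a_t)] = 9.0686 km/s.
First burn Δv₁ = |v_p − v₁| = 2.3076 km/s.
Circular speed at r₂: v₂ = √(μ/r₂) = 2.2591 km/s.
Transfer-orbit speed at r₂: v_a = √[μ(2/r₂ − 1/a_t)] = 1.0125 km/s.
Second burn Δv₂ = |v₂ − v_a| = 1.2466 km/s.
Δv = Δv₁ + Δv₂ = 2.3076 + 1.2466 = 3.554 km/s.

Δv = 3550 m/s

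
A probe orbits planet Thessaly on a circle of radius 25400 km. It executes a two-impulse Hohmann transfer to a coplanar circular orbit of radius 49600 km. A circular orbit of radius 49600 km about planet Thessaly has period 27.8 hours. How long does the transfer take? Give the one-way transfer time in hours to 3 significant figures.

From Kepler's third law T² = 4π²r³/μ at r = 49600 km, T = 27.8 hours = 27.8 × 3600 s = 1.0008×10^5 s: μ = 4π²r³/T² = 4.80961×10^5 km³/s².
Semi-major axis of the transfer orbit: a_t = (25400 + 49600)/2 = 37500 km.
By Kepler's third law the transfer-orbit period is T = 2π√(a_t³/μ), so t = T/2 = 32900 s.
Converting: 32900 s ÷ 3600 s/hour = 9.14 hours.

t = 9.14 hours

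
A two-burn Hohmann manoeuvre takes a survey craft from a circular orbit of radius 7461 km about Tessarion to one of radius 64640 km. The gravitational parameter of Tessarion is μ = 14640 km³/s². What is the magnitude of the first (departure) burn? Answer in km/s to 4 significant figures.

Δv₁ = 0.4749 km/s

The Hohmann ellipse has a_t = (r₁ + r₂)/2 = 36050.5 km.
On the circular orbit at r = 7461 km, v_c = √(μ/r) = 1.4008 km/s.
Vis-viva on the transfer ellipse at r = 7461 km gives v_t = √[μ(2/r − 1/a_t)] = 1.8757 km/s.
Δv₁ = |v_t − v_c| = |1.8757 − 1.4008| = 0.4749 km/s.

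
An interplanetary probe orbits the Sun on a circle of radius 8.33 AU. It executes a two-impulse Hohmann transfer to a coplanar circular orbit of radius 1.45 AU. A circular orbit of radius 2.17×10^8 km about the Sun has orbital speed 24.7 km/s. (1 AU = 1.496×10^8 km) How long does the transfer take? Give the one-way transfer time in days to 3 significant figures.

From the circular-orbit relation v² = μ/r at r = 2.17×10^8 km: μ = v²r = (24.7)² × 2.17×10^8 = 1.32390×10^11 km³/s².
In km: r₁ = 8.33 × 1.496×10^8 = 1.246168×10^9 km; r₂ = 1.45 × 1.496×10^8 = 2.1692×10^8 km.
Transfer-ellipse semi-major axis a_t = (r₁ + r₂)/2 = (1.246168×10^9 + 2.1692×10^8)/2 = 7.31544×10^8 km.
Transfer time t = π√(a_t³/μ) = π√((7.31544×10^8)³ / 1.32390×10^11) = 1.708×10^8 s.
Converting: 1.708×10^8 s ÷ 86400 s/day = 1980 days.

t = 1980 days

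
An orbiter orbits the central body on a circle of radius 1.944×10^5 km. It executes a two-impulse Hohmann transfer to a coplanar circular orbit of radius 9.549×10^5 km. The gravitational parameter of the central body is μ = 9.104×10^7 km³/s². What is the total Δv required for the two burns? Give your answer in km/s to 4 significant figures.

The Hohmann ellipse has a_t = (r₁ + r₂)/2 = 5.7465×10^5 km.
Circular speed at r₁: v₁ = √(μ/r₁) = √(9.104×10^7/1.944×10^5) = 21.6405 km/s.
Transfer-orbit speed at r₁ (vis-viva): v_p = √[μ(2/r₁ − 1/a_t)] = 27.8962 km/s.
First burn Δv₁ = |v_p − v₁| = 6.256 km/s.
Circular speed at r₂: v₂ = √(μ/r₂) = 9.764 km/s.
Transfer-orbit speed at r₂: v_a = √[μ(2/r₂ − 1/a_t)] = 5.679 km/s.
Second burn Δv₂ = |v₂ − v_a| = 4.085 km/s.
Total Δv = Δv₁ + Δv₂ = 10.34 km/s.

Δv = 10.34 km/s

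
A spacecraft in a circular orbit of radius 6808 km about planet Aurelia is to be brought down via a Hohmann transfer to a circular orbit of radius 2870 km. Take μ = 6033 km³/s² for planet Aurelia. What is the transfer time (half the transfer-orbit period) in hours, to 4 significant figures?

t = 3.782 hours

Semi-major axis of the transfer orbit: a_t = (6808 + 2870)/2 = 4839 km.
Transfer time t = π√(a_t³/μ) = π√((4839)³ / 6033) = 13615 s.
Converting: 13615 s ÷ 3600 s/hour = 3.782 hours.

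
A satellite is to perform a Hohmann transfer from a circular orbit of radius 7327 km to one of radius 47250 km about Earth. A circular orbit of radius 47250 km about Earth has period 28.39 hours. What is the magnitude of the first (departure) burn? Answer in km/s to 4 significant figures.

From Kepler's third law T² = 4π²r³/μ at r = 47250 km, T = 28.39 hours = 28.39 × 3600 s = 1.02204×10^5 s: μ = 4π²r³/T² = 3.98685×10^5 km³/s².
Semi-major axis of the transfer orbit: a_t = (7327 + 47250)/2 = 27288.5 km.
Circular speed at r = 7327 km: v_c = √(μ/r) = 7.377 km/s.
Transfer-orbit speed at the same r (vis-viva, a = a_t): v_t = √[μ(2/r − 1/a_t)] = 9.707 km/s.
Δv₁ = |v_t − v_c| = |9.707 − 7.377| = 2.330 km/s.

Δv₁ = 2.330 km/s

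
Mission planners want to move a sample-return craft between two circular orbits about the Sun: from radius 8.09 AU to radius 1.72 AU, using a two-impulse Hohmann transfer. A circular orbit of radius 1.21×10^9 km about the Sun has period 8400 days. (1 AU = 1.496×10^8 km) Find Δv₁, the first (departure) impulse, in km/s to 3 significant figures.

Δv₁ = 4.27 km/s

From Kepler's third law T² = 4π²r³/μ at r = 1.21×10^9 km, T = 8400 days = 8400 × 86400 s = 7.2576×10^8 s: μ = 4π²r³/T² = 1.32779×10^11 km³/s².
In km: r₁ = 8.09 × 1.496×10^8 = 1.210264×10^9 km; r₂ = 1.72 × 1.496×10^8 = 2.57312×10^8 km.
Semi-major axis of the transfer orbit: a_t = (1.210264×10^9 + 2.57312×10^8)/2 = 7.33788×10^8 km.
Circular speed at r = 1.210264×10^9 km: v_c = √(μ/r) = 10.4743 km/s.
Transfer-orbit speed at the same r (vis-viva, a = a_t): v_t = √[μ(2/r − 1/a_t)] = 6.20254 km/s.
Δv₁ = |v_t − v_c| = |6.20254 − 10.4743| = 4.272 km/s.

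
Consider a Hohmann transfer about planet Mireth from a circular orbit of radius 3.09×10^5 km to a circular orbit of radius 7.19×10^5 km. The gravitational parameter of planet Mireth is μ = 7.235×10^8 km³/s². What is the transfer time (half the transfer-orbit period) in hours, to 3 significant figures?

Semi-major axis of the transfer orbit: a_t = (3.090×10^5 + 7.190×10^5)/2 = 5.140×10^5 km.
By Kepler's third law the transfer-orbit period is T = 2π√(a_t³/μ), so t = T/2 = 43040 s.
Converting: 43040 s ÷ 3600 s/hour = 12.0 hours.

t = 12.0 hours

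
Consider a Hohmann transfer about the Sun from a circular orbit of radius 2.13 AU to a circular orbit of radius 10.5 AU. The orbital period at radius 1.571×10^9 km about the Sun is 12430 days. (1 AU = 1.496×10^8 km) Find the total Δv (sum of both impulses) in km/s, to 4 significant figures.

From Kepler's third law T² = 4π²r³/μ at r = 1.571×10^9 km, T = 12430 days = 12430 × 86400 s = 1.073952×10^9 s: μ = 4π²r³/T² = 1.32715×10^11 km³/s².
In km: r₁ = 2.13 × 1.496×10^8 = 3.18648×10^8 km; r₂ = 10.5 × 1.496×10^8 = 1.5708×10^9 km.
Transfer-ellipse semi-major axis a_t = (r₁ + r₂)/2 = (3.18648×10^8 + 1.5708×10^9)/2 = 9.44724×10^8 km.
Circular speed at r₁: v₁ = √(μ/r₁) = √(1.32715×10^11/3.18648×10^8) = 20.4082 km/s.
On the transfer ellipse at r₁, v² = μ(2/r − 1/a) gives v_p = √[μ(2/r₁ − 1/a_t)] = 26.3155 km/s.
First burn Δv₁ = |v_p − v₁| = 5.9073 km/s.
Circular speed at r₂: v₂ = √(μ/r₂) = 9.1918 km/s.
Transfer-orbit speed at r₂: v_a = √[μ(2/r₂ − 1/a_t)] = 5.3383 km/s.
Second burn Δv₂ = |v₂ − v_a| = 3.8535 km/s.
Δv = Δv₁ + Δv₂ = 5.9073 + 3.8535 = 9.761 km/s.

Δv = 9.761 km/s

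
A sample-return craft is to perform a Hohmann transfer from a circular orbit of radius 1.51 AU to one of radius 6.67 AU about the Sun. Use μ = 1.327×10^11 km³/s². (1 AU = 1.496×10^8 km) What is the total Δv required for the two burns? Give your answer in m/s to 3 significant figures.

Δv = 11200 m/s

In km: r₁ = 1.51 × 1.496×10^8 = 2.25896×10^8 km; r₂ = 6.67 × 1.496×10^8 = 9.97832×10^8 km.
Semi-major axis of the transfer orbit: a_t = (2.25896×10^8 + 9.97832×10^8)/2 = 6.11864×10^8 km.
At r₁ the circular-orbit speed is v₁ = √(μ/r₁) = 24.23713 km/s.
On the transfer ellipse at r₁, vis-viva equation gives v_p = √[μ(2/r₁ − 1/a_t)] = 30.95155 km/s.
First burn Δv₁ = |v_p − v₁| = 6.714 km/s.
Circular speed at r₂: v₂ = √(μ/r₂) = 11.532 km/s.
Transfer-orbit speed at r₂: v_a = √[μ(2/r₂ − 1/a_t)] = 7.0070 km/s.
Second burn Δv₂ = |v₂ − v_a| = 4.525 km/s.
Total Δv = Δv₁ + Δv₂ = 11.24 km/s.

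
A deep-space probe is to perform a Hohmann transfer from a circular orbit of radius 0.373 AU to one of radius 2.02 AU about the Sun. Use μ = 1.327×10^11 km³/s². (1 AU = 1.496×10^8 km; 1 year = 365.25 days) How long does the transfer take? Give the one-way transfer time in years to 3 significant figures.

t = 0.654 years

In km: r₁ = 0.373 × 1.496×10^8 = 5.58008×10^7 km; r₂ = 2.02 × 1.496×10^8 = 3.02192×10^8 km.
The Hohmann ellipse has a_t = (r₁ + r₂)/2 = 1.789964×10^8 km.
By Kepler's third law the transfer-orbit period is T = 2π√(a_t³/μ), so t = T/2 = 2.065×10^7 s.
Converting: 2.065×10^7 s ÷ 3.15576×10^7 s/year (365.25 × 86400) = 0.654 years.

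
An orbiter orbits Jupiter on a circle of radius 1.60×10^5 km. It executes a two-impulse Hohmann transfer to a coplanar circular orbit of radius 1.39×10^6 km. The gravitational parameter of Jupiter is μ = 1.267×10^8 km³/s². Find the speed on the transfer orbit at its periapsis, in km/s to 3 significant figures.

The Hohmann ellipse has a_t = (r₁ + r₂)/2 = 7.750×10^5 km.
The periapsis of the transfer ellipse is at r = 1.600×10^5 km.
From the vis-viva equation, v = √[μ(2/r − 1/a_t)] = 37.69 km/s.

v = 37.7 km/s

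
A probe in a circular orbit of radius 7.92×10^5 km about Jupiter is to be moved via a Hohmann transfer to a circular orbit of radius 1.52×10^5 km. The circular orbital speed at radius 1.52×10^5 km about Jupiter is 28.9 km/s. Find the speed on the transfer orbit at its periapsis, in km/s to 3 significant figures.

v = 37.4 km/s

From the circular-orbit relation v² = μ/r at r = 1.52×10^5 km: μ = v²r = (28.9)² × 1.52×10^5 = 1.26952×10^8 km³/s².
Semi-major axis of the transfer orbit: a_t = (7.920×10^5 + 1.520×10^5)/2 = 4.720×10^5 km.
The periapsis of the transfer ellipse is at r = 1.520×10^5 km.
From the vis-viva equation, v = √[μ(2/r − 1/a_t)] = 37.44 km/s.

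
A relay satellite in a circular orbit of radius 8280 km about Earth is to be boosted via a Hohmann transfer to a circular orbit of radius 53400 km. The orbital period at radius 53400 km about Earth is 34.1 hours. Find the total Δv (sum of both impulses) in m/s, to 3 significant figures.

From Kepler's third law T² = 4π²r³/μ at r = 53400 km, T = 34.1 hours = 34.1 × 3600 s = 1.2276×10^5 s: μ = 4π²r³/T² = 3.98905×10^5 km³/s².
The Hohmann ellipse has a_t = (r₁ + r₂)/2 = 30840 km.
Circular speed at r₁: v₁ = √(μ/r₁) = √(3.98905×10^5/8280) = 6.941 km/s.
On the transfer ellipse at r₁, vis-viva equation gives v_p = √[μ(2/r₁ − 1/a_t)] = 9.133 km/s.
First burn Δv₁ = |v_p − v₁| = 2.192 km/s.
At r₂, v₂ = √(μ/r₂) = 2.733 km/s.
Transfer-orbit speed at r₂: v_a = √[μ(2/r₂ − 1/a_t)] = 1.416 km/s.
Second burn Δv₂ = |v₂ − v_a| = 1.317 km/s.
Δv = Δv₁ + Δv₂ = 2.192 + 1.317 = 3.509 km/s.

Δv = 3510 m/s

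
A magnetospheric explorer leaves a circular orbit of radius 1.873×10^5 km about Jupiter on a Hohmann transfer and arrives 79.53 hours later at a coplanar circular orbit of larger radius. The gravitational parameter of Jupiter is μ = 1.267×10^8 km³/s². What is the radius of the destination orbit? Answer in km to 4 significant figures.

Transfer time t = 79.53 hours = 2.86308×10^5 s, and t = π√(a_t³/μ).
So a_t = (μ t²/π²)^(1/3) = (1.267×10^8 × (2.86308×10^5)² / π²)^(1/3) = 1.0171×10^6 km.
Since a_t = (r₁ + r₂)/2, r₂ = 2a_t − r₁ = 2×1.0171×10^6 − 1.873×10^5 = 1.8469×10^6 km.

r₂ = 1.847×10^6 km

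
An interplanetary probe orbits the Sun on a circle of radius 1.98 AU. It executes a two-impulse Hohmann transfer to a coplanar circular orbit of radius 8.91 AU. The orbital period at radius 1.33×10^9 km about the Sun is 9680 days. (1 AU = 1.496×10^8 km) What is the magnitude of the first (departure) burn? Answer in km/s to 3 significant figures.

From Kepler's third law T² = 4π²r³/μ at r = 1.33×10^9 km, T = 9680 days = 9680 × 86400 s = 8.36352×10^8 s: μ = 4π²r³/T² = 1.32781×10^11 km³/s².
In km: r₁ = 1.98 × 1.496×10^8 = 2.96208×10^8 km; r₂ = 8.91 × 1.496×10^8 = 1.332936×10^9 km.
Semi-major axis of the transfer orbit: a_t = (2.96208×10^8 + 1.332936×10^9)/2 = 8.14572×10^8 km.
Circular speed at r = 2.96208×10^8 km: v_c = √(μ/r) = 21.1724 km/s.
Vis-viva on the transfer ellipse at r = 2.96208×10^8 km gives v_t = √[μ(2/r − 1/a_t)] = 27.0838 km/s.
Δv₁ = |v_t − v_c| = |27.0838 − 21.1724| = 5.911 km/s.

Δv₁ = 5.91 km/s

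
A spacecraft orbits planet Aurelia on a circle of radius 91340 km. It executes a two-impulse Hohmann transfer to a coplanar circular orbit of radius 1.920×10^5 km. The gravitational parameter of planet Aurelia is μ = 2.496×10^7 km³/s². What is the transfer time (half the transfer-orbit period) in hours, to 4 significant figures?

t = 9.314 hours

Semi-major axis of the transfer orbit: a_t = (91340 + 1.920×10^5)/2 = 1.4167×10^5 km.
Transfer time t = π√(a_t³/μ) = π√((1.4167×10^5)³ / 2.496×10^7) = 33530 s.
Converting: 33530 s ÷ 3600 s/hour = 9.314 hours.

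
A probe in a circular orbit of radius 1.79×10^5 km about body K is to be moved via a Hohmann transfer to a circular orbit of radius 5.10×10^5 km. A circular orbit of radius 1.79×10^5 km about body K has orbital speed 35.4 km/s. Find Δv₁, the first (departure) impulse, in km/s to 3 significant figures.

Δv₁ = 7.67 km/s

From the circular-orbit relation v² = μ/r at r = 1.79×10^5 km: μ = v²r = (35.4)² × 1.79×10^5 = 2.24316×10^8 km³/s².
The Hohmann ellipse has a_t = (r₁ + r₂)/2 = 3.445×10^5 km.
On the circular orbit at r = 1.790×10^5 km, v_c = √(μ/r) = 35.400 km/s.
Transfer-orbit speed at the same r (vis-viva, a = a_t): v_t = √[μ(2/r − 1/a_t)] = 43.072 km/s.
Δv₁ = |v_t − v_c| = |43.072 − 35.400| = 7.672 km/s.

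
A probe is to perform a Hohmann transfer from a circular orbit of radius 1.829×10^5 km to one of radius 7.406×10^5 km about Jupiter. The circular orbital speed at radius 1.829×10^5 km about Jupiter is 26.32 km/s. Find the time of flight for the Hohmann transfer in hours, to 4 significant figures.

t = 24.33 hours

From the circular-orbit relation v² = μ/r at r = 1.829×10^5 km: μ = v²r = (26.32)² × 1.829×10^5 = 1.26703×10^8 km³/s².
Semi-major axis of the transfer orbit: a_t = (1.829×10^5 + 7.406×10^5)/2 = 4.6175×10^5 km.
Transfer time t = π√(a_t³/μ) = π√((4.6175×10^5)³ / 1.26703×10^8) = 87572 s.
Converting: 87572 s ÷ 3600 s/hour = 24.33 hours.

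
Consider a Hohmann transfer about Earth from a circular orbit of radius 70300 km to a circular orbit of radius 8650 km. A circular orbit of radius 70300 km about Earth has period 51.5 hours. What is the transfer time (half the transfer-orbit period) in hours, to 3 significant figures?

t = 10.8 hours

From Kepler's third law T² = 4π²r³/μ at r = 70300 km, T = 51.5 hours = 51.5 × 3600 s = 1.854×10^5 s: μ = 4π²r³/T² = 3.99031×10^5 km³/s².
Transfer-ellipse semi-major axis a_t = (r₁ + r₂)/2 = (70300 + 8650)/2 = 39475 km.
Transfer time t = π√(a_t³/μ) = π√((39475)³ / 3.99031×10^5) = 39010 s.
Converting: 39010 s ÷ 3600 s/hour = 10.8 hours.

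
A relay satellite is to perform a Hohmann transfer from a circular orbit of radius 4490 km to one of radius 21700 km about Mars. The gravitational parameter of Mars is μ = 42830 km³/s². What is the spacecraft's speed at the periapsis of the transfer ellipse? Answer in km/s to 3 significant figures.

v = 3.98 km/s

Transfer-ellipse semi-major axis a_t = (r₁ + r₂)/2 = (4490 + 21700)/2 = 13095 km.
At periapsis, r = 4490 km.
From the vis-viva equation, v = √[μ(2/r − 1/a_t)] = 3.976 km/s.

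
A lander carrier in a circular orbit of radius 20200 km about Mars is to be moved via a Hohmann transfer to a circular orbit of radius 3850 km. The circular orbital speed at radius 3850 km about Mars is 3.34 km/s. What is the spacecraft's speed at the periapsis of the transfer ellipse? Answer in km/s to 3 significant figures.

From the circular-orbit relation v² = μ/r at r = 3850 km: μ = v²r = (3.34)² × 3850 = 42949.1 km³/s².
Transfer-ellipse semi-major axis a_t = (r₁ + r₂)/2 = (20200 + 3850)/2 = 12025 km.
The periapsis of the transfer ellipse is at r = 3850 km.
Vis-viva: v = √[μ(2/r − 1/a_t)] = √[42949.1 × (2/3850 − 1/12025)] = 4.329 km/s.

v = 4.33 km/s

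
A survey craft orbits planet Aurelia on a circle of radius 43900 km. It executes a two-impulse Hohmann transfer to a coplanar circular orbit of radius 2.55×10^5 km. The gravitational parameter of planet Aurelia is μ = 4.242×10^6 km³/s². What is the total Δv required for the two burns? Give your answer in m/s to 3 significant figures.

Transfer-ellipse semi-major axis a_t = (r₁ + r₂)/2 = (43900 + 2.550×10^5)/2 = 1.4945×10^5 km.
At r₁ the circular-orbit speed is v₁ = √(μ/r₁) = 9.830 km/s.
On the transfer ellipse at r₁, vis-viva gives v_p = √[μ(2/r₁ − 1/a_t)] = 12.84 km/s.
First burn Δv₁ = |v_p − v₁| = 3.010 km/s.
At r₂, v₂ = √(μ/r₂) = 4.079 km/s.
Transfer-orbit speed at r₂: v_a = √[μ(2/r₂ − 1/a_t)] = 2.211 km/s.
Second burn Δv₂ = |v₂ − v_a| = 1.868 km/s.
Δv = Δv₁ + Δv₂ = 3.010 + 1.868 = 4.878 km/s.

Δv = 4880 m/s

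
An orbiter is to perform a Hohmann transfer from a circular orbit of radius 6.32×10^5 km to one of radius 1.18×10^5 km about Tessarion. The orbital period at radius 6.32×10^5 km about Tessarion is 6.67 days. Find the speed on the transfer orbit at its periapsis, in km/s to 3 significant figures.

From Kepler's third law T² = 4π²r³/μ at r = 6.32×10^5 km, T = 6.67 days = 6.67 × 86400 s = 5.76288×10^5 s: μ = 4π²r³/T² = 3.00076×10^7 km³/s².
The Hohmann ellipse has a_t = (r₁ + r₂)/2 = 3.750×10^5 km.
The periapsis of the transfer ellipse is at r = 1.180×10^5 km.
Applying v² = μ(2/r − 1/a_t): v = 20.70 km/s.

v = 20.7 km/s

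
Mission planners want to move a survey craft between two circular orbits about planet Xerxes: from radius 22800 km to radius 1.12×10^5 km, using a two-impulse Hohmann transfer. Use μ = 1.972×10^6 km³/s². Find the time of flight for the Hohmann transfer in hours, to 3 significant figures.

Semi-major axis of the transfer orbit: a_t = (22800 + 1.120×10^5)/2 = 67400 km.
Transfer time t = π√(a_t³/μ) = π√((67400)³ / 1.972×10^6) = 39150 s.
Converting: 39150 s ÷ 3600 s/hour = 10.9 hours.

t = 10.9 hours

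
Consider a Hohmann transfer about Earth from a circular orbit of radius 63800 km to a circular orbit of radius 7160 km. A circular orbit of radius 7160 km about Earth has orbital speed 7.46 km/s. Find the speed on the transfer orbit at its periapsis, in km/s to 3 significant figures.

v = 10.0 km/s

From the circular-orbit relation v² = μ/r at r = 7160 km: μ = v²r = (7.46)² × 7160 = 3.98465×10^5 km³/s².
The Hohmann ellipse has a_t = (r₁ + r₂)/2 = 35480 km.
The periapsis of the transfer ellipse is at r = 7160 km.
From the vis-viva equation, v = √[μ(2/r − 1/a_t)] = 10.00 km/s.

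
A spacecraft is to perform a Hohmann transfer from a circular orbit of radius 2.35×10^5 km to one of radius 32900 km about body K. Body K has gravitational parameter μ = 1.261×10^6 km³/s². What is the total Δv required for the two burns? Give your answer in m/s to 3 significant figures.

Δv = 3180 m/s

Transfer-ellipse semi-major axis a_t = (r₁ + r₂)/2 = (2.350×10^5 + 32900)/2 = 1.3395×10^5 km.
At r₁ the circular-orbit speed is v₁ = √(μ/r₁) = 2.31645 km/s.
Transfer-orbit speed at r₁ (vis-viva): v_a = √[μ(2/r₁ − 1/a_t)] = 1.14802 km/s.
First burn Δv₁ = |v_a − v₁| = 1.1684 km/s.
At r₂, v₂ = √(μ/r₂) = 6.1910 km/s.
Transfer-orbit speed at r₂: v_p = √[μ(2/r₂ − 1/a_t)] = 8.2002 km/s.
Second burn Δv₂ = |v₂ − v_p| = 2.0092 km/s.
Δv = Δv₁ + Δv₂ = 1.1684 + 2.0092 = 3.178 km/s.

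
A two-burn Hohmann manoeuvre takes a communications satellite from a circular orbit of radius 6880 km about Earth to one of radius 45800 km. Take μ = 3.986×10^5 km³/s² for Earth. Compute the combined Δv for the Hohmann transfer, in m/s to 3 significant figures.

Δv = 3870 m/s

The Hohmann ellipse has a_t = (r₁ + r₂)/2 = 26340 km.
Circular speed at r₁: v₁ = √(μ/r₁) = √(3.986×10^5/6880) = 7.61157 km/s.
Transfer-orbit speed at r₁ (vis-viva): v_p = √[μ(2/r₁ − 1/a_t)] = 10.0369 km/s.
First burn Δv₁ = |v_p − v₁| = 2.4253 km/s.
Circular speed at r₂: v₂ = √(μ/r₂) = 2.9501 km/s.
Transfer-orbit speed at r₂: v_a = √[μ(2/r₂ − 1/a_t)] = 1.5077 km/s.
Second burn Δv₂ = |v₂ − v_a| = 1.4424 km/s.
Δv = Δv₁ + Δv₂ = 2.4253 + 1.4424 = 3.868 km/s.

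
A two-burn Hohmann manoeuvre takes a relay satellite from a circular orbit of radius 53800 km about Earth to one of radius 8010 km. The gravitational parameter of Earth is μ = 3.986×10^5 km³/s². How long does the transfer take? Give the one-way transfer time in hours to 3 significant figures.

t = 7.51 hours

Semi-major axis of the transfer orbit: a_t = (53800 + 8010)/2 = 30905 km.
By Kepler's third law the transfer-orbit period is T = 2π√(a_t³/μ), so t = T/2 = 27030 s.
Converting: 27030 s ÷ 3600 s/hour = 7.51 hours.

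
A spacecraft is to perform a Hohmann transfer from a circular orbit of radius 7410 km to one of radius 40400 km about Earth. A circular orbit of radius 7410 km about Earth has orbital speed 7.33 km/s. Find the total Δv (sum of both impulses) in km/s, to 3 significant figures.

Δv = 3.59 km/s

From the circular-orbit relation v² = μ/r at r = 7410 km: μ = v²r = (7.33)² × 7410 = 3.98131×10^5 km³/s².
Semi-major axis of the transfer orbit: a_t = (7410 + 40400)/2 = 23905 km.
Circular speed at r₁: v₁ = √(μ/r₁) = √(3.98131×10^5/7410) = 7.330000 km/s.
On the transfer ellipse at r₁, v² = μ(2/r − 1/a) gives v_p = √[μ(2/r₁ − 1/a_t)] = 9.529065 km/s.
First burn Δv₁ = |v_p − v₁| = 2.199065 km/s.
Circular speed at r₂: v₂ = √(μ/r₂) = 3.1392247 km/s.
Transfer-orbit speed at r₂: v_a = √[μ(2/r₂ − 1/a_t)] = 1.7477815 km/s.
Second burn Δv₂ = |v₂ − v_a| = 1.391443 km/s.
Total Δv = Δv₁ + Δv₂ = 3.591 km/s.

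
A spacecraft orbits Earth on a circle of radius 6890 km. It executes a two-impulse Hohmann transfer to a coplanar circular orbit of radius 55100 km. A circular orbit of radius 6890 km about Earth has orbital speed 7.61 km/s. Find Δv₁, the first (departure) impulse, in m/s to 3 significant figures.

Δv₁ = 2540 m/s

From the circular-orbit relation v² = μ/r at r = 6890 km: μ = v²r = (7.61)² × 6890 = 3.99014×10^5 km³/s².
The Hohmann ellipse has a_t = (r₁ + r₂)/2 = 30995 km.
On the circular orbit at r = 6890 km, v_c = √(μ/r) = 7.6100 km/s.
Transfer-orbit speed at the same r (vis-viva, a = a_t): v_t = √[μ(2/r − 1/a_t)] = 10.146 km/s.
Δv₁ = |v_t − v_c| = |10.146 − 7.6100| = 2.536 km/s.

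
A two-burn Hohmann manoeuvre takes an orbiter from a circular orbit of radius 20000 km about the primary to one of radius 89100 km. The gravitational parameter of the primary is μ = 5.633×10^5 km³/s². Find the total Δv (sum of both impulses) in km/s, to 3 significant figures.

The Hohmann ellipse has a_t = (r₁ + r₂)/2 = 54550 km.
Circular speed at r₁: v₁ = √(μ/r₁) = √(5.633×10^5/20000) = 5.3071 km/s.
Transfer-orbit speed at r₁ (v² = μ(2/r − 1/a)): v_p = √[μ(2/r₁ − 1/a_t)] = 6.7826 km/s.
First burn Δv₁ = |v_p − v₁| = 1.4755 km/s.
At r₂, v₂ = √(μ/r₂) = 2.51438 km/s.
Transfer-orbit speed at r₂: v_a = √[μ(2/r₂ − 1/a_t)] = 1.52247 km/s.
Second burn Δv₂ = |v₂ − v_a| = 0.99191 km/s.
Total Δv = Δv₁ + Δv₂ = 2.467 km/s.

Δv = 2.47 km/s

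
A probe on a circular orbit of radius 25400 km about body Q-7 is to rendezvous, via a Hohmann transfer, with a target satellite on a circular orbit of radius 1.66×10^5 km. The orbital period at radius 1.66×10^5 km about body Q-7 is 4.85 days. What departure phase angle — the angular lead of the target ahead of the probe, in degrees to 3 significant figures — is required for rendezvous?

From Kepler's third law T² = 4π²r³/μ at r = 1.66×10^5 km, T = 4.85 days = 4.85 × 86400 s = 4.1904×10^5 s: μ = 4π²r³/T² = 1.02843×10^6 km³/s².
The Hohmann ellipse has a_t = (r₁ + r₂)/2 = 95700 km.
The half-period of the transfer ellipse is t = π√(a_t³/μ) = 91713.1 s.
The target's mean motion on its circular orbit is ω₂ = √(μ/r₂³) = 1.49942×10^-5 rad/s.
Angle swept by the target during transfer: ω₂·t = 1.3752 rad = 78.79°.
Arrival is 180° from departure on the ellipse, so φ = 180° − 78.79° = 101°.

φ = 101°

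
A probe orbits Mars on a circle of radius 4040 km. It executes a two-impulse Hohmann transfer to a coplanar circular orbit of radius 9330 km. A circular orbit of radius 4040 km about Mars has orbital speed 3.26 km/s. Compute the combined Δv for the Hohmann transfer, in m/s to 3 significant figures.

Δv = 1070 m/s

From the circular-orbit relation v² = μ/r at r = 4040 km: μ = v²r = (3.26)² × 4040 = 42935.5 km³/s².
The Hohmann ellipse has a_t = (r₁ + r₂)/2 = 6685 km.
At r₁ the circular-orbit speed is v₁ = √(μ/r₁) = 3.2600 km/s.
Transfer-orbit speed at r₁ (v² = μ(2/r − 1/a)): v_p = √[μ(2/r₁ − 1/a_t)] = 3.8513 km/s.
First burn Δv₁ = |v_p − v₁| = 0.5913 km/s.
Circular speed at r₂: v₂ = √(μ/r₂) = 2.1452 km/s.
Transfer-orbit speed at r₂: v_a = √[μ(2/r₂ − 1/a_t)] = 1.6677 km/s.
Second burn Δv₂ = |v₂ − v_a| = 0.4775 km/s.
Δv = Δv₁ + Δv₂ = 0.5913 + 0.4775 = 1.069 km/s.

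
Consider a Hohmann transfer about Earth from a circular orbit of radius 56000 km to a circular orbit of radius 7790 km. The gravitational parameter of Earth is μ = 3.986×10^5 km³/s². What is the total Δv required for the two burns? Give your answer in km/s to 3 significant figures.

Δv = 3.67 km/s

The Hohmann ellipse has a_t = (r₁ + r₂)/2 = 31895 km.
Circular speed at r₁: v₁ = √(μ/r₁) = √(3.986×10^5/56000) = 2.6679 km/s.
On the transfer ellipse at r₁, v² = μ(2/r − 1/a) gives v_a = √[μ(2/r₁ − 1/a_t)] = 1.3185 km/s.
First burn Δv₁ = |v_a − v₁| = 1.3494 km/s.
At r₂, v₂ = √(μ/r₂) = 7.15319 km/s.
Transfer-orbit speed at r₂: v_p = √[μ(2/r₂ − 1/a_t)] = 9.47835 km/s.
Second burn Δv₂ = |v₂ − v_p| = 2.3252 km/s.
Δv = Δv₁ + Δv₂ = 1.3494 + 2.3252 = 3.675 km/s.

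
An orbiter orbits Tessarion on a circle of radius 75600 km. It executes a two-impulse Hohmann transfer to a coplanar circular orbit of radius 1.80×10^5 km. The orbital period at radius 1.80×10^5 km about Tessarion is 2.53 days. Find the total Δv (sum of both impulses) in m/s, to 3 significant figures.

Δv = 2690 m/s

From Kepler's third law T² = 4π²r³/μ at r = 1.80×10^5 km, T = 2.53 days = 2.53 × 86400 s = 2.18592×10^5 s: μ = 4π²r³/T² = 4.81847×10^6 km³/s².
The Hohmann ellipse has a_t = (r₁ + r₂)/2 = 1.278×10^5 km.
Circular speed at r₁: v₁ = √(μ/r₁) = √(4.81847×10^6/75600) = 7.984 km/s.
On the transfer ellipse at r₁, vis-viva equation gives v_p = √[μ(2/r₁ − 1/a_t)] = 9.475 km/s.
First burn Δv₁ = |v_p − v₁| = 1.491 km/s.
Circular speed at r₂: v₂ = √(μ/r₂) = 5.174 km/s.
Transfer-orbit speed at r₂: v_a = √[μ(2/r₂ − 1/a_t)] = 3.979 km/s.
Second burn Δv₂ = |v₂ − v_a| = 1.195 km/s.
Δv = Δv₁ + Δv₂ = 1.491 + 1.195 = 2.686 km/s.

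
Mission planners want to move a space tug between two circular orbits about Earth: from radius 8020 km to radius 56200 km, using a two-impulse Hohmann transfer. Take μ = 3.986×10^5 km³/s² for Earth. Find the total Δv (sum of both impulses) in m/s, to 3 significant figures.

Semi-major axis of the transfer orbit: a_t = (8020 + 56200)/2 = 32110 km.
Circular speed at r₁: v₁ = √(μ/r₁) = √(3.986×10^5/8020) = 7.050 km/s.
On the transfer ellipse at r₁, vis-viva equation gives v_p = √[μ(2/r₁ − 1/a_t)] = 9.327 km/s.
First burn Δv₁ = |v_p − v₁| = 2.277 km/s.
At r₂, v₂ = √(μ/r₂) = 2.663 km/s.
Transfer-orbit speed at r₂: v_a = √[μ(2/r₂ − 1/a_t)] = 1.331 km/s.
Second burn Δv₂ = |v₂ − v_a| = 1.332 km/s.
Total Δv = Δv₁ + Δv₂ = 3.609 km/s.

Δv = 3610 m/s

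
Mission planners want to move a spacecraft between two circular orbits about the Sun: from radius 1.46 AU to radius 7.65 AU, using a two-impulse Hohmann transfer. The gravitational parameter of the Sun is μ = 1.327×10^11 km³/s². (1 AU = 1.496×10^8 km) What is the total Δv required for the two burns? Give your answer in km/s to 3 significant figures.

In km: r₁ = 1.46 × 1.496×10^8 = 2.18416×10^8 km; r₂ = 7.65 × 1.496×10^8 = 1.14444×10^9 km.
The Hohmann ellipse has a_t = (r₁ + r₂)/2 = 6.81428×10^8 km.
At r₁ the circular-orbit speed is v₁ = √(μ/r₁) = 24.6487 km/s.
On the transfer ellipse at r₁, v² = μ(2/r − 1/a) gives v_p = √[μ(2/r₁ − 1/a_t)] = 31.9433 km/s.
First burn Δv₁ = |v_p − v₁| = 7.295 km/s.
At r₂, v₂ = √(μ/r₂) = 10.768 km/s.
Transfer-orbit speed at r₂: v_a = √[μ(2/r₂ − 1/a_t)] = 6.0964 km/s.
Second burn Δv₂ = |v₂ − v_a| = 4.672 km/s.
Δv = Δv₁ + Δv₂ = 7.295 + 4.672 = 11.97 km/s.

Δv = 12.0 km/s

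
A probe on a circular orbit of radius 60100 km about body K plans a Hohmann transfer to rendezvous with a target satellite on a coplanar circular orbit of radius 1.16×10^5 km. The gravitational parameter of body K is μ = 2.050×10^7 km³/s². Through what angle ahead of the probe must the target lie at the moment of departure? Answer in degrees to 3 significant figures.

Transfer-ellipse semi-major axis a_t = (r₁ + r₂)/2 = (60100 + 1.160×10^5)/2 = 88050 km.
The half-period of the transfer ellipse is t = π√(a_t³/μ) = 18129 s.
The target's mean motion on its circular orbit is ω₂ = √(μ/r₂³) = 1.1460×10^-4 rad/s.
Angle swept by the target during transfer: ω₂·t = 2.0776 rad = 119.0°.
The probe traverses 180° on the transfer ellipse, so the target must lead by 180° − 119.0° = 61.0°.

φ = 61.0°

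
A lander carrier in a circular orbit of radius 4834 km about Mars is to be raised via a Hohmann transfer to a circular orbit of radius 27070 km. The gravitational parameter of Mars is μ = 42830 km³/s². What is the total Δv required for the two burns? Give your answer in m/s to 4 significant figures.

Semi-major axis of the transfer orbit: a_t = (4834 + 27070)/2 = 15952 km.
Circular speed at r₁: v₁ = √(μ/r₁) = √(42830/4834) = 2.9766 km/s.
On the transfer ellipse at r₁, vis-viva gives v_p = √[μ(2/r₁ − 1/a_t)] = 3.8775 km/s.
First burn Δv₁ = |v_p − v₁| = 0.9009 km/s.
At r₂, v₂ = √(μ/r₂) = 1.25785 km/s.
Transfer-orbit speed at r₂: v_a = √[μ(2/r₂ − 1/a_t)] = 0.692430 km/s.
Second burn Δv₂ = |v₂ − v_a| = 0.5654 km/s.
Δv = Δv₁ + Δv₂ = 0.9009 + 0.5654 = 1.466 km/s.

Δv = 1466 m/s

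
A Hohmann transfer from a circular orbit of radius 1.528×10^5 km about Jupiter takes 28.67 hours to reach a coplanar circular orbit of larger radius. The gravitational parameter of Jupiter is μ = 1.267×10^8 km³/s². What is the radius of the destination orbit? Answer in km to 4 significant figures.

r₂ = 8.776×10^5 km

Transfer time t = 28.67 hours = 1.03212×10^5 s, and t = π√(a_t³/μ).
So a_t = (μ t²/π²)^(1/3) = (1.267×10^8 × (1.03212×10^5)² / π²)^(1/3) = 5.1520×10^5 km.
Since a_t = (r₁ + r₂)/2, r₂ = 2a_t − r₁ = 2×5.1520×10^5 − 1.528×10^5 = 8.776×10^5 km.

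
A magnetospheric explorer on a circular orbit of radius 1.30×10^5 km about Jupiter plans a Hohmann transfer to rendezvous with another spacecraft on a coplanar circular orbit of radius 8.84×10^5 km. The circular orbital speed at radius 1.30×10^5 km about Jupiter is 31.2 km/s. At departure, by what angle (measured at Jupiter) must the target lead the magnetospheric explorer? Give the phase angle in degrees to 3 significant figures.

φ = 102°

From the circular-orbit relation v² = μ/r at r = 1.30×10^5 km: μ = v²r = (31.2)² × 1.30×10^5 = 1.26547×10^8 km³/s².
Transfer-ellipse semi-major axis a_t = (r₁ + r₂)/2 = (1.300×10^5 + 8.840×10^5)/2 = 5.070×10^5 km.
Transfer time t = π√(a_t³/μ) = 1.00817×10^5 s.
Target angular speed ω₂ = √(μ/r₂³) = 1.35347×10^-5 rad/s.
Angle swept by the target during transfer: ω₂·t = 1.3645 rad = 78.18°.
Arrival is 180° from departure on the ellipse, so φ = 180° − 78.18° = 102°.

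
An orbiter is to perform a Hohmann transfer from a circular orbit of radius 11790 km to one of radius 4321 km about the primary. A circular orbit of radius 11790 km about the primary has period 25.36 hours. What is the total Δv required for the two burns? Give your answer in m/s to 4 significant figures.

From Kepler's third law T² = 4π²r³/μ at r = 11790 km, T = 25.36 hours = 25.36 × 3600 s = 91296 s: μ = 4π²r³/T² = 7762.43 km³/s².
The Hohmann ellipse has a_t = (r₁ + r₂)/2 = 8055.5 km.
At r₁ the circular-orbit speed is v₁ = √(μ/r₁) = 0.8114 km/s.
On the transfer ellipse at r₁, v² = μ(2/r − 1/a) gives v_a = √[μ(2/r₁ − 1/a_t)] = 0.5943 km/s.
First burn Δv₁ = |v_a − v₁| = 0.2171 km/s.
Circular speed at r₂: v₂ = √(μ/r₂) = 1.3403 km/s.
Transfer-orbit speed at r₂: v_p = √[μ(2/r₂ − 1/a_t)] = 1.6215 km/s.
Second burn Δv₂ = |v₂ − v_p| = 0.2812 km/s.
Δv = Δv₁ + Δv₂ = 0.2171 + 0.2812 = 0.4983 km/s.

Δv = 498.3 m/s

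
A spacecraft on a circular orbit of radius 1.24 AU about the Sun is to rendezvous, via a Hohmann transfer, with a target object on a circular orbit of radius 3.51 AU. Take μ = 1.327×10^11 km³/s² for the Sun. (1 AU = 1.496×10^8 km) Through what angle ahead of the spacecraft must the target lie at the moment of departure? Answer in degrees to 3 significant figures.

In km: r₁ = 1.24 × 1.496×10^8 = 1.85504×10^8 km; r₂ = 3.51 × 1.496×10^8 = 5.25096×10^8 km.
Semi-major axis of the transfer orbit: a_t = (1.85504×10^8 + 5.25096×10^8)/2 = 3.553×10^8 km.
Transfer time t = π√(a_t³/μ) = 5.7757×10^7 s.
Target angular speed ω₂ = √(μ/r₂³) = 3.0275×10^-8 rad/s.
Angle swept by the target during transfer: ω₂·t = 1.749 rad = 100.2°.
The spacecraft traverses 180° on the transfer ellipse, so the target must lead by 180° − 100.2° = 79.8°.

φ = 79.8°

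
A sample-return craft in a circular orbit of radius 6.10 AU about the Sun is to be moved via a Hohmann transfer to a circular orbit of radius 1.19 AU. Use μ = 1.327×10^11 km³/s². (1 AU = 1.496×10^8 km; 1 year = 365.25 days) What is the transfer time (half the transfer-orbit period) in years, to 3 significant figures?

In km: r₁ = 6.10 × 1.496×10^8 = 9.1256×10^8 km; r₂ = 1.19 × 1.496×10^8 = 1.78024×10^8 km.
Semi-major axis of the transfer orbit: a_t = (9.1256×10^8 + 1.78024×10^8)/2 = 5.45292×10^8 km.
Transfer time t = π√(a_t³/μ) = π√((5.45292×10^8)³ / 1.327×10^11) = 1.098×10^8 s.
Converting: 1.098×10^8 s ÷ 3.15576×10^7 s/year (365.25 × 86400) = 3.48 years.

t = 3.48 years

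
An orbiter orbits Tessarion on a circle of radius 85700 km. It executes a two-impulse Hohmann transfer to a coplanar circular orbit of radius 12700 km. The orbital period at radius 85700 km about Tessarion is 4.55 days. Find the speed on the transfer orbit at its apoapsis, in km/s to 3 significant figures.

From Kepler's third law T² = 4π²r³/μ at r = 85700 km, T = 4.55 days = 4.55 × 86400 s = 3.9312×10^5 s: μ = 4π²r³/T² = 1.60787×10^5 km³/s².
The Hohmann ellipse has a_t = (r₁ + r₂)/2 = 49200 km.
At apoapsis, r = 85700 km.
From the vis-viva equation, v = √[μ(2/r − 1/a_t)] = 0.6959 km/s.

v = 0.696 km/s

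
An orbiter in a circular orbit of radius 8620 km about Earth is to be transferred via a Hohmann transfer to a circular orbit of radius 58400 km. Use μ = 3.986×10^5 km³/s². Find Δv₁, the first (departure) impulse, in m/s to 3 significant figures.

Δv₁ = 2180 m/s

Transfer-ellipse semi-major axis a_t = (r₁ + r₂)/2 = (8620 + 58400)/2 = 33510 km.
On the circular orbit at r = 8620 km, v_c = √(μ/r) = 6.800 km/s.
Transfer-orbit speed at the same r (vis-viva, a = a_t): v_t = √[μ(2/r − 1/a_t)] = 8.977 km/s.
Δv₁ = |v_t − v_c| = |8.977 − 6.800| = 2.177 km/s.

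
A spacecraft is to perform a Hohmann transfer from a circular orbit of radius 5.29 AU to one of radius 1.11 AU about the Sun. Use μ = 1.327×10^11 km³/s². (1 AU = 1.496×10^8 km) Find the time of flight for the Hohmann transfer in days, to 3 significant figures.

t = 1050 days

In km: r₁ = 5.29 × 1.496×10^8 = 7.91384×10^8 km; r₂ = 1.11 × 1.496×10^8 = 1.66056×10^8 km.
Transfer-ellipse semi-major axis a_t = (r₁ + r₂)/2 = (7.91384×10^8 + 1.66056×10^8)/2 = 4.7872×10^8 km.
Half the transfer-orbit period gives t = π√(a_t³/μ) = 9.033×10^7 s.
Converting: 9.033×10^7 s ÷ 86400 s/day = 1050 days.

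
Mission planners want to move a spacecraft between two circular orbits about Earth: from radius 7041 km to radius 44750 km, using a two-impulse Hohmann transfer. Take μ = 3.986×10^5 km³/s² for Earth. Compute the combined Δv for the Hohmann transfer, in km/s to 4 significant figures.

Semi-major axis of the transfer orbit: a_t = (7041 + 44750)/2 = 25895.5 km.
Circular speed at r₁: v₁ = √(μ/r₁) = √(3.986×10^5/7041) = 7.524 km/s.
On the transfer ellipse at r₁, v² = μ(2/r − 1/a) gives v_p = √[μ(2/r₁ − 1/a_t)] = 9.891 km/s.
First burn Δv₁ = |v_p − v₁| = 2.367 km/s.
Circular speed at r₂: v₂ = √(μ/r₂) = 2.9845 km/s.
Transfer-orbit speed at r₂: v_a = √[μ(2/r₂ − 1/a_t)] = 1.5562 km/s.
Second burn Δv₂ = |v₂ − v_a| = 1.428 km/s.
Δv = Δv₁ + Δv₂ = 2.367 + 1.428 = 3.795 km/s.

Δv = 3.795 km/s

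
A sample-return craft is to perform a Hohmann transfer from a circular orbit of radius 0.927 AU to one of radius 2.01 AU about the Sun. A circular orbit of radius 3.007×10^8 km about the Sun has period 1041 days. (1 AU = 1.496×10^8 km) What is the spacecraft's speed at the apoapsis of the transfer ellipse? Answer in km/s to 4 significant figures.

From Kepler's third law T² = 4π²r³/μ at r = 3.007×10^8 km, T = 1041 days = 1041 × 86400 s = 8.99424×10^7 s: μ = 4π²r³/T² = 1.32688×10^11 km³/s².
In km: r₁ = 0.927 × 1.496×10^8 = 1.386792×10^8 km; r₂ = 2.01 × 1.496×10^8 = 3.00696×10^8 km.
The Hohmann ellipse has a_t = (r₁ + r₂)/2 = 2.196876×10^8 km.
The apoapsis of the transfer ellipse is at r = 3.00696×10^8 km.
From the vis-viva equation, v = √[μ(2/r − 1/a_t)] = 16.69 km/s.

v = 16.69 km/s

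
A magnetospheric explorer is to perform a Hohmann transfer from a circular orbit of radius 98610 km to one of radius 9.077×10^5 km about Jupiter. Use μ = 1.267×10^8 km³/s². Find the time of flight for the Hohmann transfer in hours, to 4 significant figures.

t = 27.67 hours

The Hohmann ellipse has a_t = (r₁ + r₂)/2 = 5.03155×10^5 km.
By Kepler's third law the transfer-orbit period is T = 2π√(a_t³/μ), so t = T/2 = 99610 s.
Converting: 99610 s ÷ 3600 s/hour = 27.67 hours.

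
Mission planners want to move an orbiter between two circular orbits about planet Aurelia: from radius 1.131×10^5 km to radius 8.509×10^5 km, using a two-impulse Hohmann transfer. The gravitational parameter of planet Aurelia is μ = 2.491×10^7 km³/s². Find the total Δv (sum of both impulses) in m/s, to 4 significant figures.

Δv = 7667 m/s

Transfer-ellipse semi-major axis a_t = (r₁ + r₂)/2 = (1.131×10^5 + 8.509×10^5)/2 = 4.820×10^5 km.
At r₁ the circular-orbit speed is v₁ = √(μ/r₁) = 14.84074 km/s.
On the transfer ellipse at r₁, v² = μ(2/r − 1/a) gives v_p = √[μ(2/r₁ − 1/a_t)] = 19.71838 km/s.
First burn Δv₁ = |v_p − v₁| = 4.8776 km/s.
Circular speed at r₂: v₂ = √(μ/r₂) = 5.4106 km/s.
Transfer-orbit speed at r₂: v_a = √[μ(2/r₂ − 1/a_t)] = 2.6209 km/s.
Second burn Δv₂ = |v₂ − v_a| = 2.7897 km/s.
Total Δv = Δv₁ + Δv₂ = 7.667 km/s.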